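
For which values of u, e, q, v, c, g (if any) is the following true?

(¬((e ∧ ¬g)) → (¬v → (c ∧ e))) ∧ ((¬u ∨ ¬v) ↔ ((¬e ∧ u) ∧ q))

u=T, e=F, q=F, v=T, c=F, g=F

  ¬((e ∧ ¬g)) → (¬v → (c ∧ e)) = True
    ¬((e ∧ ¬g)) = True
      e ∧ ¬g = False
        ¬g = True
    ¬v → (c ∧ e) = True
      ¬v = False
      c ∧ e = False
  (¬u ∨ ¬v) ↔ ((¬e ∧ u) ∧ q) = True
    ¬u ∨ ¬v = False
      ¬u = False
      ¬v = False
    (¬e ∧ u) ∧ q = False
      ¬e ∧ u = True
        ¬e = True
Both conjuncts True, so the formula holds.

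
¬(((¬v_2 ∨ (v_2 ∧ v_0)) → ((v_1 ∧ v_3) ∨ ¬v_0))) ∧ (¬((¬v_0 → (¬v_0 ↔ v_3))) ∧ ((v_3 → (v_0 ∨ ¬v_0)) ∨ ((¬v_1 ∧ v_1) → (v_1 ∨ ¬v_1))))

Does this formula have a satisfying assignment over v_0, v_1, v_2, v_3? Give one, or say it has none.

Unsatisfiable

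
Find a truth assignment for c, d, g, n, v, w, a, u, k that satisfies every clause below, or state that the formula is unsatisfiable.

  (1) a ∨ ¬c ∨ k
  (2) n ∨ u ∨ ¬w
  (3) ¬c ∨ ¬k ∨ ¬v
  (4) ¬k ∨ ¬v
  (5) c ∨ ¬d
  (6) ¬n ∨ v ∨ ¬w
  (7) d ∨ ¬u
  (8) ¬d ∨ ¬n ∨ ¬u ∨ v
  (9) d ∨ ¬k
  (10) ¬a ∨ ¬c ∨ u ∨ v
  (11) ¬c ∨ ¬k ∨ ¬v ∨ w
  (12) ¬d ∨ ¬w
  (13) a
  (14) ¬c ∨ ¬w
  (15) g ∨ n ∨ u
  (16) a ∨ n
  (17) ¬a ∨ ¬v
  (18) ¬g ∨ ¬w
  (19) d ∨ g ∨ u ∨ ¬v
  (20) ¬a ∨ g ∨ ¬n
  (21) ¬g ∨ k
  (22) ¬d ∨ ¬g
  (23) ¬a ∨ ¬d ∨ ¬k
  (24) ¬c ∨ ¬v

c=T, d=T, g=F, n=F, v=F, w=F, a=T, u=T, k=F

Unit clause (a) forces a = True.
In (¬a ∨ ¬v) only ¬v is left, so v = False.
Set c = True.
  then (¬a ∨ ¬c ∨ u ∨ v) forces u = True.
  then (¬c ∨ ¬w) forces w = False.
  then (d ∨ ¬u) forces d = True.
  then (¬d ∨ ¬n ∨ ¬u ∨ v) forces n = False.
  then (¬d ∨ ¬g) forces g = False.
  then (¬a ∨ ¬d ∨ ¬k) forces k = False.
All clauses satisfied.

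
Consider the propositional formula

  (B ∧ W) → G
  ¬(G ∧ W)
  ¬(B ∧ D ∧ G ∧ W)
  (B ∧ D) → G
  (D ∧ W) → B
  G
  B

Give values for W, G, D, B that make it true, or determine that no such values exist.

W: False, G: True, D: True, B: True

Unit clause (G) forces G = True.
Unit clause (B) forces B = True.
In (¬G ∨ ¬W) only ¬W is left, so W = False.
Set D = True.
Check each clause:
  (G): G holds.
  (B): B holds.
  (¬B ∨ ¬D ∨ ¬G ∨ ¬W): ¬W holds.
  (¬B ∨ G ∨ ¬W): G holds.
  (B ∨ ¬D ∨ ¬W): B holds.
  (¬B ∨ ¬D ∨ G): G holds.
  (¬G ∨ ¬W): ¬W holds.
All clauses satisfied.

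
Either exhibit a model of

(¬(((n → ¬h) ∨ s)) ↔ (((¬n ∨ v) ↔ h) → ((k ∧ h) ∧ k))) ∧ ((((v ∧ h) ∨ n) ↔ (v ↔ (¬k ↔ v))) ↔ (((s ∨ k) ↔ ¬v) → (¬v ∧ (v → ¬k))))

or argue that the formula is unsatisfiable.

s = True, n = False, k = False, v = True, h = True

  ¬(((n → ¬h) ∨ s)) ↔ (((¬n ∨ v) ↔ h) → ((k ∧ h) ∧ k)) = True
    ¬(((n → ¬h) ∨ s)) = False
      (n → ¬h) ∨ s = True
        n → ¬h = True
          ¬h = False
    ((¬n ∨ v) ↔ h) → ((k ∧ h) ∧ k) = False
      (¬n ∨ v) ↔ h = True
        ¬n ∨ v = True
          ¬n = True
      (k ∧ h) ∧ k = False
        k ∧ h = False
  (((v ∧ h) ∨ n) ↔ (v ↔ (¬k ↔ v))) ↔ (((s ∨ k) ↔ ¬v) → (¬v ∧ (v → ¬k))) = True
    ((v ∧ h) ∨ n) ↔ (v ↔ (¬k ↔ v)) = True
      (v ∧ h) ∨ n = True
        v ∧ h = True
      v ↔ (¬k ↔ v) = True
        ¬k ↔ v = True
          ¬k = True
    ((s ∨ k) ↔ ¬v) → (¬v ∧ (v → ¬k)) = True
      (s ∨ k) ↔ ¬v = False
        s ∨ k = True
        ¬v = False
      ¬v ∧ (v → ¬k) = False
        ¬v = False
        v → ¬k = True
          ¬k = True
Both conjuncts True, so the formula holds.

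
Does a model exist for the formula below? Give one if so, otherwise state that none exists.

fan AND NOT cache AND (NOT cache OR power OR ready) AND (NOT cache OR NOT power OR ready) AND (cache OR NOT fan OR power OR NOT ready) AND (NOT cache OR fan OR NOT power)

Unit clause (fan) forces fan = True.
Unit clause (NOT cache) forces cache = False.
Set ready = False.
Set power = False.
Check each clause:
  (fan): fan holds.
  (NOT cache): NOT cache holds.
  (NOT cache OR power OR ready): NOT cache holds.
  (NOT cache OR NOT power OR ready): NOT cache holds.
  (cache OR NOT fan OR power OR NOT ready): NOT ready holds.
  (NOT cache OR fan OR NOT power): NOT cache holds.
All clauses satisfied.

ready = False, power = False, cache = False, fan = True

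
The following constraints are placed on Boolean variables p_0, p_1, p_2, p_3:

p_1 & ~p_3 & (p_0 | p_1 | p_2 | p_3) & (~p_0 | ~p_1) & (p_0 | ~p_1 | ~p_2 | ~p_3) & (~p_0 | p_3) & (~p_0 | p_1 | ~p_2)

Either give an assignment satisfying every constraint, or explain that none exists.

p_0 = False, p_1 = True, p_2 = False, p_3 = False

Unit clause (p_1) forces p_1 = True.
Unit clause (~p_3) forces p_3 = False.
In (~p_0 | ~p_1) only ~p_0 is left, so p_0 = False.
Set p_2 = False.
Check each clause:
  (p_1): p_1 holds.
  (~p_3): ~p_3 holds.
  (p_0 | p_1 | p_2 | p_3): p_1 holds.
  (~p_0 | ~p_1): ~p_0 holds.
  (p_0 | ~p_1 | ~p_2 | ~p_3): ~p_2 holds.
  (~p_0 | p_3): ~p_0 holds.
  (~p_0 | p_1 | ~p_2): ~p_0 holds.
All clauses satisfied.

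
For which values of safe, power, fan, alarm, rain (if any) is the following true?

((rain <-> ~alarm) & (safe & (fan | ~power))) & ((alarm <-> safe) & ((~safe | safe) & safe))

safe = True, power = False, fan = True, alarm = True, rain = False

  (rain <-> ~alarm) & (safe & (fan | ~power)) = True
    rain <-> ~alarm = True
      ~alarm = False
    safe & (fan | ~power) = True
      fan | ~power = True
        ~power = True
  (alarm <-> safe) & ((~safe | safe) & safe) = True
    alarm <-> safe = True
    (~safe | safe) & safe = True
      ~safe | safe = True
        ~safe = False
Both conjuncts True, so the formula holds.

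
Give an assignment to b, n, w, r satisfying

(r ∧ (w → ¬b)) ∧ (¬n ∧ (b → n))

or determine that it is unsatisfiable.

b = False; n = False; w = False; r = True

  r ∧ (w → ¬b) = True
    w → ¬b = True
      ¬b = True
  ¬n ∧ (b → n) = True
    ¬n = True
    b → n = True
Both conjuncts True, so the formula holds.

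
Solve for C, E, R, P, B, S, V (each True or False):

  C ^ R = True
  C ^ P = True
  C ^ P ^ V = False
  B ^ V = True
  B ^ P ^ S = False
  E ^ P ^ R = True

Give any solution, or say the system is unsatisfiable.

C: False, E: True, R: True, P: True, B: False, S: True, V: True

C ^ R = F ^ T = True ✓
C ^ P = F ^ T = True ✓
C ^ P ^ V = F ^ T ^ T = False ✓
B ^ V = F ^ T = True ✓
B ^ P ^ S = F ^ T ^ T = False ✓
E ^ P ^ R = T ^ T ^ T = True ✓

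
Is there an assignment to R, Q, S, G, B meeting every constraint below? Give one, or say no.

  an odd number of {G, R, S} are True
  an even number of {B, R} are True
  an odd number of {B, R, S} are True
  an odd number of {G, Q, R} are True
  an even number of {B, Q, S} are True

R = False, Q = True, S = True, G = False, B = False

{G, R, S}: 1 true → odd ✓
{B, R}: 0 true → even ✓
{B, R, S}: 1 true → odd ✓
{G, Q, R}: 1 true → odd ✓
{B, Q, S}: 2 true → even ✓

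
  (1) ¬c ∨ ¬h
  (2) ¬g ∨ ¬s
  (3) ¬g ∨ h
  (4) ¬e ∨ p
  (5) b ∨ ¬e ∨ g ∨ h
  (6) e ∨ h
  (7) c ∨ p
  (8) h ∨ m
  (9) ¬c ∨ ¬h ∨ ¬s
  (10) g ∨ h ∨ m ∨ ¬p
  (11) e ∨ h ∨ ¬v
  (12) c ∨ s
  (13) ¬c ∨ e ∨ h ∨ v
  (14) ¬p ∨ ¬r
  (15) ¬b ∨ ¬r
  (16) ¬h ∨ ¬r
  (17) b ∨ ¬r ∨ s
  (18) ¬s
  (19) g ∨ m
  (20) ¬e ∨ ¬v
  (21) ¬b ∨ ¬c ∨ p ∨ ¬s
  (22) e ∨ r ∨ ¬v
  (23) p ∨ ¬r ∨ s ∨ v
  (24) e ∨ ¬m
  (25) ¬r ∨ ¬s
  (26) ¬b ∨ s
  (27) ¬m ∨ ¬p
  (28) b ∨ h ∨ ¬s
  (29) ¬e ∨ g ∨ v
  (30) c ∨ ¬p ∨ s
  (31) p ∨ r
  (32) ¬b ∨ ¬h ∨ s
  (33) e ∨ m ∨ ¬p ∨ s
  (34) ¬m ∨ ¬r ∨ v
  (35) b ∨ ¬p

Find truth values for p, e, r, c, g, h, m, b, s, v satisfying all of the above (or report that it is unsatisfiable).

No satisfying assignment exists.

Case s = True:
  Clause (¬s) is falsified — contradiction.
Case s = False:
  (c ∨ s) forces c = True.
  (¬c ∨ ¬h) forces h = False.
  (¬g ∨ h) forces g = False.
  (e ∨ h) forces e = True.
  (¬e ∨ p) forces p = True.
  (b ∨ ¬e ∨ g ∨ h) forces b = True.
  Clause (¬b ∨ s) is falsified — contradiction.
Both cases fail, so the formula is unsatisfiable.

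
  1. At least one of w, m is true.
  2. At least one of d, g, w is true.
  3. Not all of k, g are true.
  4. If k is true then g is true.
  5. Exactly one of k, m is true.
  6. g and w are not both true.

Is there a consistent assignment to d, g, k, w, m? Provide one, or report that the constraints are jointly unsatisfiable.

d = False, g = True, k = False, w = False, m = True

  (1) {w, m}: 1 true — at least one ✓
  (2) {d, g, w}: 1 true — at least one ✓
  (3) {k, g}: 1/2 true — not all ✓
  (4) k=F ⇒ g: vacuous ✓
  (5) {k, m}: 1 true — exactly one ✓
  (6) g=T, w=F — not both ✓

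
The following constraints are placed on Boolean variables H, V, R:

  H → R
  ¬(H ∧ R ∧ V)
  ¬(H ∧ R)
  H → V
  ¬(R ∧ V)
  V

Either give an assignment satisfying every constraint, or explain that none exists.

H = False, V = True, R = False

Unit clause (V) forces V = True.
In (¬R ∨ ¬V) only ¬R is left, so R = False.
In (¬H ∨ R) only ¬H is left, so H = False.
Check each clause:
  (V): V holds.
  (¬H ∨ ¬R ∨ ¬V): ¬H holds.
  (¬H ∨ R): ¬H holds.
  (¬H ∨ V): ¬H holds.
  (¬H ∨ ¬R): ¬H holds.
  (¬R ∨ ¬V): ¬R holds.
All clauses satisfied.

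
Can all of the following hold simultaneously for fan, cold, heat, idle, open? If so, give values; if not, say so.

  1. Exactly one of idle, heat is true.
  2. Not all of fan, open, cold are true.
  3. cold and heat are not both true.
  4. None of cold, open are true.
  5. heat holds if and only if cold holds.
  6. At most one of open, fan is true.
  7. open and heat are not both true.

fan=F, cold=F, heat=F, idle=T, open=F

  (1) {idle, heat}: 1 true — exactly one ✓
  (2) {fan, open, cold}: 0/3 true — not all ✓
  (3) cold=F, heat=F — not both ✓
  (4) {cold, open}: 0 true — none ✓
  (5) heat=F, cold=F — same ✓
  (6) {open, fan}: 0 true — at most one ✓
  (7) open=F, heat=F — not both ✓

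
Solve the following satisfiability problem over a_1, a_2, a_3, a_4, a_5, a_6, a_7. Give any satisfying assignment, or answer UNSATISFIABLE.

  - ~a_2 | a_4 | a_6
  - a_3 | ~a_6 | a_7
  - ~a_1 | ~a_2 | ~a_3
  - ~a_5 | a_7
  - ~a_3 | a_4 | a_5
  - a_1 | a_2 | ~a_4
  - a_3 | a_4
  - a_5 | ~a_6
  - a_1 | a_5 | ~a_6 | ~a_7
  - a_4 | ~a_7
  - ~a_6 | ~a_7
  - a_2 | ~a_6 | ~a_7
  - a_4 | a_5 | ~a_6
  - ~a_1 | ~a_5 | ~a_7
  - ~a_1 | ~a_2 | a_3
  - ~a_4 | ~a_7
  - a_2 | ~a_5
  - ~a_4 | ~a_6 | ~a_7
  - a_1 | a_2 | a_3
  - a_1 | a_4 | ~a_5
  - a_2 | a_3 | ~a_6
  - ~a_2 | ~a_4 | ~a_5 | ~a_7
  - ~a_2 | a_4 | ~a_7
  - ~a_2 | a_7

Set a_1 = True.
Try a_2 = True:
  (~a_1 | ~a_2 | ~a_3) forces a_3 = False.
  clause (~a_1 | ~a_2 | a_3) is falsified — backtrack.
So a_2 = False.
  then (a_2 | ~a_5) forces a_5 = False.
  then (a_5 | ~a_6) forces a_6 = False.
Set a_3 = False.
  then (a_3 | a_4) forces a_4 = True.
  then (~a_4 | ~a_7) forces a_7 = False.
All clauses satisfied.

a_1=T; a_2=F; a_3=F; a_4=T; a_5=F; a_6=F; a_7=F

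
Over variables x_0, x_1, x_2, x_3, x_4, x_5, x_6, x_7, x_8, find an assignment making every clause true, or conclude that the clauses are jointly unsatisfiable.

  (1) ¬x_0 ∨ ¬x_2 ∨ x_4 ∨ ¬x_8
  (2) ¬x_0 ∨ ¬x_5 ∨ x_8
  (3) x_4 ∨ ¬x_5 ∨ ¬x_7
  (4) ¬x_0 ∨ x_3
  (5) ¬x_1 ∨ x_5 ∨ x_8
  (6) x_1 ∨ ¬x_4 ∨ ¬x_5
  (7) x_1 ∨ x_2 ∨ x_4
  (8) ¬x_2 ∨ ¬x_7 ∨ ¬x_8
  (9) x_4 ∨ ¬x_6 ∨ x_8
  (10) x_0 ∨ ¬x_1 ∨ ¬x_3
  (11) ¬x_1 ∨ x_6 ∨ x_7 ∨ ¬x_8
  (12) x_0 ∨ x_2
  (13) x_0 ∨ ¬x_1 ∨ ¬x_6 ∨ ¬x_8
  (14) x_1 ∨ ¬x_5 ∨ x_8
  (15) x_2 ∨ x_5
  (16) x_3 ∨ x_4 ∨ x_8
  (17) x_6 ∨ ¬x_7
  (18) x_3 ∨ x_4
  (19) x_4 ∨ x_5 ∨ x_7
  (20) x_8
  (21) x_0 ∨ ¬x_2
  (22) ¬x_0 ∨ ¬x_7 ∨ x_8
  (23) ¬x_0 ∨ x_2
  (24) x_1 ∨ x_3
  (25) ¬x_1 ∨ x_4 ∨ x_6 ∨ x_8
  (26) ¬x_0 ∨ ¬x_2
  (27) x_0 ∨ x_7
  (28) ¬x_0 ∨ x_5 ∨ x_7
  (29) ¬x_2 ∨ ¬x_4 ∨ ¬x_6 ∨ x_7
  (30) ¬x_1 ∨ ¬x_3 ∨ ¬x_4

The formula is unsatisfiable.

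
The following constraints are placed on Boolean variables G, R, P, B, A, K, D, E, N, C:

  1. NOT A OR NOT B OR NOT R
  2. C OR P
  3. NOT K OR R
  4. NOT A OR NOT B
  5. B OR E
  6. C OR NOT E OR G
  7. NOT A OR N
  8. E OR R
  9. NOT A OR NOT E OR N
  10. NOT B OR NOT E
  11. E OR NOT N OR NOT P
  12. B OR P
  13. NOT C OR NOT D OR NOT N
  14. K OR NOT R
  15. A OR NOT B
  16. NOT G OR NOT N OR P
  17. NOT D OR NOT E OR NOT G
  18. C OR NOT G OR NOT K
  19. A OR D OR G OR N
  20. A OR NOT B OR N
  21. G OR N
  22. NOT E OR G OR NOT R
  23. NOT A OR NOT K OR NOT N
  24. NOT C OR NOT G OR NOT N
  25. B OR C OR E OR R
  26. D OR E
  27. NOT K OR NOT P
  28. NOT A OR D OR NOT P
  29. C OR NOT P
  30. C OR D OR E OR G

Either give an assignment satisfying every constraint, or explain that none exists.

G: False; R: False; P: True; B: False; A: False; K: False; D: False; E: True; N: True; C: True

Set G = False.
  then (G OR N) forces N = True.
Try R = True:
  (K OR NOT R) forces K = True.
  (NOT E OR G OR NOT R) forces E = False.
  (B OR E) forces B = True.
  (NOT A OR NOT B OR NOT R) forces A = False.
  clause (A OR NOT B) is falsified — backtrack.
So R = False.
  then (NOT K OR R) forces K = False.
  then (E OR R) forces E = True.
  then (NOT B OR NOT E) forces B = False.
  then (B OR P) forces P = True.
  then (C OR NOT P) forces C = True.
  then (NOT C OR NOT D OR NOT N) forces D = False.
  then (NOT A OR D OR NOT P) forces A = False.
All clauses satisfied.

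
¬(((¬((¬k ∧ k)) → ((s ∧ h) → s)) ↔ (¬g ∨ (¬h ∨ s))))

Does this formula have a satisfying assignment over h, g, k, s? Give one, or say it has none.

h = True; g = True; k = False; s = False

  ¬(((¬((¬k ∧ k)) → ((s ∧ h) → s)) ↔ (¬g ∨ (¬h ∨ s)))) = True
    (¬((¬k ∧ k)) → ((s ∧ h) → s)) ↔ (¬g ∨ (¬h ∨ s)) = False
      ¬((¬k ∧ k)) → ((s ∧ h) → s) = True
        ¬((¬k ∧ k)) = True
          ¬k ∧ k = False
            ¬k = True
        (s ∧ h) → s = True
          s ∧ h = False
      ¬g ∨ (¬h ∨ s) = False
        ¬g = False
        ¬h ∨ s = False
          ¬h = False
The formula evaluates to True.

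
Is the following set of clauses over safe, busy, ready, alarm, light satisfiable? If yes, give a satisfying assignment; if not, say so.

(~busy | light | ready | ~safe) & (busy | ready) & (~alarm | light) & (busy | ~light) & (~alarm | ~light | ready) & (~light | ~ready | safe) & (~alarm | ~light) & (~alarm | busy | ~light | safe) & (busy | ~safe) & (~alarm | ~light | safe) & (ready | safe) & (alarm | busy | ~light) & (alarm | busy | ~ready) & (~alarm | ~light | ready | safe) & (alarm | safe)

safe = True; busy = True; ready = False; alarm = False; light = True

Set safe = True.
  then (busy | ~safe) forces busy = True.
Set ready = False.
  then (~busy | light | ready | ~safe) forces light = True.
  then (~alarm | ~light | ready) forces alarm = False.
All clauses satisfied.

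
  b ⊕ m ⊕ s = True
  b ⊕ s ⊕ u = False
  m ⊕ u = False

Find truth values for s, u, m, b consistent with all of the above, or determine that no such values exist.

Unsatisfiable

Adding constraints 1, 2, 3 mod 2: every variable appears an even number of times on the left, so the left side is 0.
But the right sides sum to 1 (mod 2). 0 ≠ 1 — the system is inconsistent.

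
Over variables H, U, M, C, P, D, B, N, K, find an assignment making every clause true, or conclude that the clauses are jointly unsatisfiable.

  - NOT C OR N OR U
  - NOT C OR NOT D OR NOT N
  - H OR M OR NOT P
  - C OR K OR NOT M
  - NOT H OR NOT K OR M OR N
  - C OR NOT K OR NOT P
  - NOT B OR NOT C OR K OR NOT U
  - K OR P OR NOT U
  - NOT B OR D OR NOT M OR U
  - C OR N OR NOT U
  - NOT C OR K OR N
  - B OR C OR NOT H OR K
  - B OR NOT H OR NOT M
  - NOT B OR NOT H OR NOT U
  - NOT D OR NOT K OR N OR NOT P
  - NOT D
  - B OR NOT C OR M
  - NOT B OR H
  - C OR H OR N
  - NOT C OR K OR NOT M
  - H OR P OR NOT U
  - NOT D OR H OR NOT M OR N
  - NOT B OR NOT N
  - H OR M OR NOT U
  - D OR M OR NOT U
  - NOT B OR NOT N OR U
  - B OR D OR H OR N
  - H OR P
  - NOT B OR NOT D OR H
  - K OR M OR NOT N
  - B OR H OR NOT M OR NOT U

H = True, U = False, M = False, C = False, P = False, D = False, B = False, N = True, K = True

Unit clause (NOT D) forces D = False.
Set H = True.
Set U = False.
Try M = True:
  (NOT B OR D OR NOT M OR U) forces B = False.
  clause (B OR NOT H OR NOT M) is falsified — backtrack.
So M = False.
Set C = False.
Set P = False.
Set B = False.
  then (B OR C OR NOT H OR K) forces K = True.
  then (NOT H OR NOT K OR M OR N) forces N = True.
All clauses satisfied.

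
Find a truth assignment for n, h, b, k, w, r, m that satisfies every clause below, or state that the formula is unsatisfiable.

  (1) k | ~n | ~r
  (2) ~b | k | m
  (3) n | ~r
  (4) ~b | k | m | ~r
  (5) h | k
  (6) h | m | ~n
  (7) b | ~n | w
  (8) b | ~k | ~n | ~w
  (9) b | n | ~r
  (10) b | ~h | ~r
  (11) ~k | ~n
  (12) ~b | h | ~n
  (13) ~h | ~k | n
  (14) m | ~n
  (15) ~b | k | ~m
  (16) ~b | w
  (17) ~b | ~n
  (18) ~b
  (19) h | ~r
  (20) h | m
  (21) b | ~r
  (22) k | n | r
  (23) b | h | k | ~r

n = False, h = False, b = False, k = True, w = False, r = False, m = True

Unit clause (~b) forces b = False.
In (b | ~r) only ~r is left, so r = False.
Set n = False.
  then (k | n | r) forces k = True.
  then (~h | ~k | n) forces h = False.
  then (h | m) forces m = True.
Set w = False.
All clauses satisfied.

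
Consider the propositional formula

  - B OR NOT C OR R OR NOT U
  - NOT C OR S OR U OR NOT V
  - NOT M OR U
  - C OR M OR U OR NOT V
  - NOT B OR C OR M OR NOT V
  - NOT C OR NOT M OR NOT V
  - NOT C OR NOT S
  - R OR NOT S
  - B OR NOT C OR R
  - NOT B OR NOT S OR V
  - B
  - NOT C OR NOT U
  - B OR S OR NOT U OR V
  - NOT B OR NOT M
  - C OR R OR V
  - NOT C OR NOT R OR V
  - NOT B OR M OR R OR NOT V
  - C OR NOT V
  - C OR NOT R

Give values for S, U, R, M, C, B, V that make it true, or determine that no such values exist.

Unit clause (B) forces B = True.
In (NOT B OR NOT M) only NOT M is left, so M = False.
Try S = True:
  (NOT C OR NOT S) forces C = False.
  (NOT B OR C OR M OR NOT V) forces V = False.
  clause (NOT B OR NOT S OR V) is falsified — backtrack.
So S = False.
Set U = False.
Set R = False.
  then (NOT B OR M OR R OR NOT V) forces V = False.
  then (C OR R OR V) forces C = True.
All clauses satisfied.

S=F, U=F, R=F, M=F, C=T, B=T, V=F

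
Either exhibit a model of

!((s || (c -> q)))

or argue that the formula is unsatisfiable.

q = False, c = True, s = False

  !((s || (c -> q))) = True
    s || (c -> q) = False
      c -> q = False
The formula evaluates to True.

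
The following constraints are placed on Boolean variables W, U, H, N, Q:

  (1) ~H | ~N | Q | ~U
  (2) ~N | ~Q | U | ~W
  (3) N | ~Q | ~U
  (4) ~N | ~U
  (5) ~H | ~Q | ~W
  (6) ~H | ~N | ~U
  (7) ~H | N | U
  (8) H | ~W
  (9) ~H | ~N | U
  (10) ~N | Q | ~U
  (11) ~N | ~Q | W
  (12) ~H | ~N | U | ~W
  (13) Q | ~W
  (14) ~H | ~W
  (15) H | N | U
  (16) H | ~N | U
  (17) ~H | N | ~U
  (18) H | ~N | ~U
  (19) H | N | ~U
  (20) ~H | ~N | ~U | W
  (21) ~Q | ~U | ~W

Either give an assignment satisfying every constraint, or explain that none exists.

Unsatisfiable — no assignment works.

Case N = True:
  (~N | ~U) forces U = False.
  (~H | ~N | U) forces H = False.
  Clause (H | ~N | U) is falsified — contradiction.
Case N = False:
  If H = True:
    (~H | N | U) forces U = True.
    clause (~H | N | ~U) is falsified.
  If H = False:
    (H | ~W) forces W = False.
    (H | N | U) forces U = True.
    clause (H | N | ~U) is falsified.
  Every sub-case reaches a contradiction.
Both cases fail, so the formula is unsatisfiable.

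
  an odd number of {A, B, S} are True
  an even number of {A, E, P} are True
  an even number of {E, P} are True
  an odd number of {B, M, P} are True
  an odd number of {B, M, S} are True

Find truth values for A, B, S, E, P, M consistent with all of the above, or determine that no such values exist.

A=F, B=F, S=T, E=T, P=T, M=F

{A, B, S}: 1 true → odd ✓
{A, E, P}: 2 true → even ✓
{E, P}: 2 true → even ✓
{B, M, P}: 1 true → odd ✓
{B, M, S}: 1 true → odd ✓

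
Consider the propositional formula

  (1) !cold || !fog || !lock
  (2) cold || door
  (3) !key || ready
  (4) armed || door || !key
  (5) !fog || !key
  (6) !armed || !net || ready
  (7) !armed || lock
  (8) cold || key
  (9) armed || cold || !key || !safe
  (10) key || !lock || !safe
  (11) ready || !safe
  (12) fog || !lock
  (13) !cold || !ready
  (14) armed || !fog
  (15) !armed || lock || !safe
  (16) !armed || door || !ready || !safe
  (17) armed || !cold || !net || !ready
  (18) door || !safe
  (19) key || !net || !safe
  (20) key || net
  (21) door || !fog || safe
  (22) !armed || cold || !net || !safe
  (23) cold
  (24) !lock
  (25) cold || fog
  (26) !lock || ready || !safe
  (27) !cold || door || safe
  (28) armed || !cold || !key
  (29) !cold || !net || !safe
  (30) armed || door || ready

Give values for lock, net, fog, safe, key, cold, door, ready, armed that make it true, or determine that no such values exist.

Unit clause (cold) forces cold = True.
Unit clause (!lock) forces lock = False.
In (!armed || lock) only !armed is left, so armed = False.
In (!cold || !ready) only !ready is left, so ready = False.
In (armed || !fog) only !fog is left, so fog = False.
In (armed || !cold || !key) only !key is left, so key = False.
In (armed || door || ready) only door is left, so door = True.
In (ready || !safe) only !safe is left, so safe = False.
In (key || net) only net is left, so net = True.
All clauses satisfied.

lock = False, net = True, fog = False, safe = False, key = False, cold = True, door = True, ready = False, armed = False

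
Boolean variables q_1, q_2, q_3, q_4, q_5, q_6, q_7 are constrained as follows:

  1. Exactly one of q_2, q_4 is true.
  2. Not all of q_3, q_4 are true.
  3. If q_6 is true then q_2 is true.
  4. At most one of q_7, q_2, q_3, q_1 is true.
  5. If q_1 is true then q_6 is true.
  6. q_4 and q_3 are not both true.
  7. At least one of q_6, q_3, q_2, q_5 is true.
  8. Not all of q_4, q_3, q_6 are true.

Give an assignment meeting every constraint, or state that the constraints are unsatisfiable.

q_1=F; q_2=T; q_3=F; q_4=F; q_5=T; q_6=T; q_7=F

  (1) {q_2, q_4}: 1 true — exactly one ✓
  (2) {q_3, q_4}: 0/2 true — not all ✓
  (3) q_6=T ⇒ q_2: T ✓
  (4) {q_7, q_2, q_3, q_1}: 1 true — at most one ✓
  (5) q_1=F ⇒ q_6: vacuous ✓
  (6) q_4=F, q_3=F — not both ✓
  (7) {q_6, q_3, q_2, q_5}: 3 true — at least one ✓
  (8) {q_4, q_3, q_6}: 1/3 true — not all ✓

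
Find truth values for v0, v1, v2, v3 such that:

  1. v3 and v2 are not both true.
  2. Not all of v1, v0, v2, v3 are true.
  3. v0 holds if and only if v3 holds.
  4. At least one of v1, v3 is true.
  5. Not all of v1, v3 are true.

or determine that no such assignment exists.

v0 = False, v1 = True, v2 = False, v3 = False

  (1) v3=F, v2=F — not both ✓
  (2) {v1, v0, v2, v3}: 1/4 true — not all ✓
  (3) v0=F, v3=F — same ✓
  (4) {v1, v3}: 1 true — at least one ✓
  (5) {v1, v3}: 1/2 true — not all ✓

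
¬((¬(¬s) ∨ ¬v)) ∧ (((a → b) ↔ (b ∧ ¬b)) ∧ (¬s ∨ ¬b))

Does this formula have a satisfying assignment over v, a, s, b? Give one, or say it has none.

v = True, a = True, s = False, b = False

  ¬((¬(¬s) ∨ ¬v)) = True
    ¬(¬s) ∨ ¬v = False
      ¬(¬s) = False
        ¬s = True
      ¬v = False
  ((a → b) ↔ (b ∧ ¬b)) ∧ (¬s ∨ ¬b) = True
    (a → b) ↔ (b ∧ ¬b) = True
      a → b = False
      b ∧ ¬b = False
        ¬b = True
    ¬s ∨ ¬b = True
      ¬s = True
      ¬b = True
Both conjuncts True, so the formula holds.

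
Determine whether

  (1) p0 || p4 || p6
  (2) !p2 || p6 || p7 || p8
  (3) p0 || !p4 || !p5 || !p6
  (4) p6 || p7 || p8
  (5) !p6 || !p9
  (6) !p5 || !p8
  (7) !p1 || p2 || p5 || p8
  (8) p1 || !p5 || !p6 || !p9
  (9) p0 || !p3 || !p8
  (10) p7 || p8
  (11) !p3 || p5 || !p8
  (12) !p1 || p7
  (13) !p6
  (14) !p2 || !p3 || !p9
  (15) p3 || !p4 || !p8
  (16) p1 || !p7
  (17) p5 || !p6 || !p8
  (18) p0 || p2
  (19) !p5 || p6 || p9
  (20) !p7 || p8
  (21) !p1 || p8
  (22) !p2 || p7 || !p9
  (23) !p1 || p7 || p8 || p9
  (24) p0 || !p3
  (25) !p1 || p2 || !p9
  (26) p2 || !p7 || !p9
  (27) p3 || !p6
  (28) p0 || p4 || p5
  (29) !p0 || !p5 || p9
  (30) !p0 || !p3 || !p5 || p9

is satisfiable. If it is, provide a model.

p0 = True; p1 = False; p2 = False; p3 = False; p4 = False; p5 = False; p6 = False; p7 = False; p8 = True; p9 = False

Unit clause (!p6) forces p6 = False.
Set p0 = True.
Set p1 = False.
  then (p1 || !p7) forces p7 = False.
  then (p6 || p7 || p8) forces p8 = True.
  then (!p5 || !p8) forces p5 = False.
  then (!p3 || p5 || !p8) forces p3 = False.
  then (p3 || !p4 || !p8) forces p4 = False.
Set p2 = False.
Set p9 = False.
All clauses satisfied.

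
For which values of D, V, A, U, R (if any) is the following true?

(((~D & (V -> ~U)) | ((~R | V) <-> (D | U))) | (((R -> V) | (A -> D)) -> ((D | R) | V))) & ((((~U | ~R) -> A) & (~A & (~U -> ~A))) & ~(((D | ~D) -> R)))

Case R = True: the conjunct ~(((D | ~D) -> R)) becomes ~(((D | ~D) -> True)) = False.
Case R = False: the formula simplifies to (((~D & (V -> ~U)) | (D | U)) | (D | V)) & ((A & (~A & (~U -> ~A))) & ~(~((D | ~D)))).
  A = True: the conjunct ~A is False.
  A = False: the conjunct A is False.
Both cases fail — unsatisfiable.

UNSATISFIABLE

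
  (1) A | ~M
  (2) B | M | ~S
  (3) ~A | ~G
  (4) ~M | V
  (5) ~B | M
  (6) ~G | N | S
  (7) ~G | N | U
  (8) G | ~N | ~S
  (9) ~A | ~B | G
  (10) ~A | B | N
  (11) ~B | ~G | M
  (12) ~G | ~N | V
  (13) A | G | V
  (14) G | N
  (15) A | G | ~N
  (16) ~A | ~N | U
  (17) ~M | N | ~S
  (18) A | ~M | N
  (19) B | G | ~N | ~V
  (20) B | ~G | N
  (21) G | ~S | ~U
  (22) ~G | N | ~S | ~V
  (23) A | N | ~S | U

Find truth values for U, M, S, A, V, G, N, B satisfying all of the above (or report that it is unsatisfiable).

Set U = True.
Set M = False.
  then (~B | M) forces B = False.
  then (B | M | ~S) forces S = False.
Set A = False.
Try V = False:
  (A | G | V) forces G = True.
  (~G | N | S) forces N = True.
  clause (~G | ~N | V) is falsified — backtrack.
So V = True.
Set G = True.
  then (~G | N | S) forces N = True.
All clauses satisfied.

U: True, M: False, S: False, A: False, V: True, G: True, N: True, B: False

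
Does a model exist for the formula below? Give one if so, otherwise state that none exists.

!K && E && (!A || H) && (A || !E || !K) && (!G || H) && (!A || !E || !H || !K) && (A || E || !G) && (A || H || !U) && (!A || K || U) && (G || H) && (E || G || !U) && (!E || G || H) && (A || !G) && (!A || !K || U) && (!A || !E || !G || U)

A=T, U=T, H=T, E=T, G=T, K=F

Unit clause (!K) forces K = False.
Unit clause (E) forces E = True.
Set A = True.
  then (!A || H) forces H = True.
  then (!A || K || U) forces U = True.
Set G = True.
All clauses satisfied.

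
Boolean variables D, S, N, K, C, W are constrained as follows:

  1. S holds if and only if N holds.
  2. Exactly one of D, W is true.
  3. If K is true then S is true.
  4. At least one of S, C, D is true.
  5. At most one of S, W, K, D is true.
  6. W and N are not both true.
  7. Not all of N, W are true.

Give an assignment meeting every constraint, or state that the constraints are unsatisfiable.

D = True, S = False, N = False, K = False, C = True, W = False

  (1) S=F, N=F — same ✓
  (2) {D, W}: 1 true — exactly one ✓
  (3) K=F ⇒ S: vacuous ✓
  (4) {S, C, D}: 2 true — at least one ✓
  (5) {S, W, K, D}: 1 true — at most one ✓
  (6) W=F, N=F — not both ✓
  (7) {N, W}: 0/2 true — not all ✓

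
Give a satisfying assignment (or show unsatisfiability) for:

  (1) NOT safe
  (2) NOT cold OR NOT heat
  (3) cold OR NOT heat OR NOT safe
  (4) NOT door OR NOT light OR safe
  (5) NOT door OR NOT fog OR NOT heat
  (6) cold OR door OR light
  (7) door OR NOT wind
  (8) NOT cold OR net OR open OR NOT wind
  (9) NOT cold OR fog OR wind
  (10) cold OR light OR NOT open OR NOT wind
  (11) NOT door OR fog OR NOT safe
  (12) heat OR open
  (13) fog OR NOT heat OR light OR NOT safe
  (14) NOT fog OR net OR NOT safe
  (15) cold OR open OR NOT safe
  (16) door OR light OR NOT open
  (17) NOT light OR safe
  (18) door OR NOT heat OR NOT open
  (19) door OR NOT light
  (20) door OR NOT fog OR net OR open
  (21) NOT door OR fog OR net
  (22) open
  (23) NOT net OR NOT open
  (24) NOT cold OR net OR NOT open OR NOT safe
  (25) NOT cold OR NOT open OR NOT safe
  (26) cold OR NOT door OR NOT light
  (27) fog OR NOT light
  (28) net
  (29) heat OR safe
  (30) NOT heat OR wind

Case net = True:
  (NOT safe) forces safe = False.
  (NOT light OR safe) forces light = False.
  (open) forces open = True.
  Clause (NOT net OR NOT open) is falsified — contradiction.
Case net = False:
  Clause (net) is falsified — contradiction.
Both cases fail, so the formula is unsatisfiable.

Unsatisfiable — no assignment works.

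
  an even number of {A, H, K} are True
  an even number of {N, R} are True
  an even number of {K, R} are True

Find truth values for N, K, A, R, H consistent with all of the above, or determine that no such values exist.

N=F; K=F; A=T; R=F; H=T

{A, H, K}: 2 true → even ✓
{N, R}: 0 true → even ✓
{K, R}: 0 true → even ✓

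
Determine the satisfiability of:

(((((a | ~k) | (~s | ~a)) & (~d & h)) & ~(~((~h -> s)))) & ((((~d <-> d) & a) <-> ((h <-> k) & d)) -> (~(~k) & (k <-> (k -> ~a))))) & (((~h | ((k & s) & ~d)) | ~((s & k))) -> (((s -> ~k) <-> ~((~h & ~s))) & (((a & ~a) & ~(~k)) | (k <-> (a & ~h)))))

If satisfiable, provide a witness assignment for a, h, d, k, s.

Case h = True: the formula simplifies to ((((a | ~k) | (~s | ~a)) & ~d) & ((((~d <-> d) & a) <-> (k & d)) -> (~(~k) & (k <-> (k -> ~a))))) & ((((k & s) & ~d) | ~((s & k))) -> ((s -> ~k) & (((a & ~a) & ~(~k)) | ~k))).
  d = True: the conjunct ~d is False.
  d = False: simplifies to (((a | ~k) | (~s | ~a)) & (~(~k) & (k <-> (k -> ~a)))) & (((k & s) | ~((s & k))) -> ((s -> ~k) & (((a & ~a) & ~(~k)) | ~k))).
    k = True: simplifies to ((a | (~s | ~a)) & ~a) & ((s | ~s) -> (~s & (a & ~a))).
      a = True: the conjunct ~a is False.
      a = False: simplifies to ~((s | ~s)).
        s = True: this becomes ~((True | False)) = False.
        s = False: this becomes ~((False | True)) = False.
    k = False: the conjunct ~(~k) becomes ~(~False) = False.
Case h = False: the conjunct h is False.
Both cases fail — unsatisfiable.

No satisfying assignment exists.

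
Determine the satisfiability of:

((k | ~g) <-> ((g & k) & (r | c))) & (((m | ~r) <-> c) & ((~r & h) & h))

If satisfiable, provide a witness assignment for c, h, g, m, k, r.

c=T; h=T; g=T; m=T; k=F; r=F

  (k | ~g) <-> ((g & k) & (r | c)) = True
    k | ~g = False
      ~g = False
    (g & k) & (r | c) = False
      g & k = False
      r | c = True
  ((m | ~r) <-> c) & ((~r & h) & h) = True
    (m | ~r) <-> c = True
      m | ~r = True
        ~r = True
    (~r & h) & h = True
      ~r & h = True
        ~r = True
Both conjuncts True, so the formula holds.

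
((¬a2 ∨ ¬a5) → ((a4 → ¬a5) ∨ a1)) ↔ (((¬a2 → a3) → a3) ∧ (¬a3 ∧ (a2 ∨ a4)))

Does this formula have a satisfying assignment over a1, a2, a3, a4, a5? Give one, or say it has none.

a1 = True, a2 = False, a3 = False, a4 = True, a5 = True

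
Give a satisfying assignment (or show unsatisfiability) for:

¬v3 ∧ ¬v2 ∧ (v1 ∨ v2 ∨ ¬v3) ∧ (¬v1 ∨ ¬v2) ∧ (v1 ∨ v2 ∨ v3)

Unit clause (¬v3) forces v3 = False.
Unit clause (¬v2) forces v2 = False.
In (v1 ∨ v2 ∨ v3) only v1 is left, so v1 = True.
Check each clause:
  (¬v3): ¬v3 holds.
  (¬v2): ¬v2 holds.
  (v1 ∨ v2 ∨ ¬v3): v1 holds.
  (¬v1 ∨ ¬v2): ¬v2 holds.
  (v1 ∨ v2 ∨ v3): v1 holds.
All clauses satisfied.

v1=T, v2=F, v3=F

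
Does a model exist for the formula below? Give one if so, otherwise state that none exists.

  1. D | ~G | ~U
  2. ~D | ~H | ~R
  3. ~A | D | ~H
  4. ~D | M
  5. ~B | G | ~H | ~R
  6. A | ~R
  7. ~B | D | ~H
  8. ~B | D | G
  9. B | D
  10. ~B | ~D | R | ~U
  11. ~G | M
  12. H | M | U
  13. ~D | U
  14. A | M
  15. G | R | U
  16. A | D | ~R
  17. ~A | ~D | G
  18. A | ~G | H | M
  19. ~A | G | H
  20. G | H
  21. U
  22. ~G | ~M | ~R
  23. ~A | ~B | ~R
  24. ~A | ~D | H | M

Unit clause (U) forces U = True.
Set R = False.
Try M = False:
  (~D | M) forces D = False.
  (D | ~G | ~U) forces G = False.
  (~B | D | G) forces B = False.
  clause (B | D) is falsified — backtrack.
So M = True.
Set A = True.
Set G = True.
  then (D | ~G | ~U) forces D = True.
  then (~B | ~D | R | ~U) forces B = False.
Set H = True.
All clauses satisfied.

R = False, M = True, A = True, G = True, B = False, D = True, H = True, U = True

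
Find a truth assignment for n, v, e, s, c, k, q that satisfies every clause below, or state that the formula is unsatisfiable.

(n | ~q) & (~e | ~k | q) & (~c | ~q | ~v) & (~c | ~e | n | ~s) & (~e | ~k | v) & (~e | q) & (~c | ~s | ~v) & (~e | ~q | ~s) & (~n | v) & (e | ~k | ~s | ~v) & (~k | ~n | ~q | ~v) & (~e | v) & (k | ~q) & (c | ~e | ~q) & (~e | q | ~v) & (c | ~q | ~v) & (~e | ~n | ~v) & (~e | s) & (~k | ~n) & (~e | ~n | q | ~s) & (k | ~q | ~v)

n = False, v = False, e = False, s = False, c = False, k = True, q = False

Set n = False.
  then (n | ~q) forces q = False.
  then (~e | q) forces e = False.
Set v = False.
Set s = False.
Set c = False.
Set k = True.
All clauses satisfied.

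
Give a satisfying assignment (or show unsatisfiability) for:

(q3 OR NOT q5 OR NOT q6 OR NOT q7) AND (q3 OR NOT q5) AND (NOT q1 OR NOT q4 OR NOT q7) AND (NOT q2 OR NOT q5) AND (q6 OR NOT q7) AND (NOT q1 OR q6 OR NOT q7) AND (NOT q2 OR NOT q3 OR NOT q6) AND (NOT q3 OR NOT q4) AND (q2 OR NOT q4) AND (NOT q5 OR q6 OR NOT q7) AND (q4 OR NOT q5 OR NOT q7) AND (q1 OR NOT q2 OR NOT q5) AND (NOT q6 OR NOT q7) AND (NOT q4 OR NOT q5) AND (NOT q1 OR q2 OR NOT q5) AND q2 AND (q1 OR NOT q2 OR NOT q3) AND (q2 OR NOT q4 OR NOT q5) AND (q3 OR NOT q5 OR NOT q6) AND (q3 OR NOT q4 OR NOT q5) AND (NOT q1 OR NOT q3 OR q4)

Unit clause (q2) forces q2 = True.
In (NOT q2 OR NOT q5) only NOT q5 is left, so q5 = False.
Set q1 = True.
Try q3 = True:
  (NOT q2 OR NOT q3 OR NOT q6) forces q6 = False.
  (q6 OR NOT q7) forces q7 = False.
  (NOT q3 OR NOT q4) forces q4 = False.
  clause (NOT q1 OR NOT q3 OR q4) is falsified — backtrack.
So q3 = False.
Set q4 = False.
Set q6 = True.
  then (NOT q6 OR NOT q7) forces q7 = False.
All clauses satisfied.

q1: True, q2: True, q3: False, q4: False, q5: False, q6: True, q7: False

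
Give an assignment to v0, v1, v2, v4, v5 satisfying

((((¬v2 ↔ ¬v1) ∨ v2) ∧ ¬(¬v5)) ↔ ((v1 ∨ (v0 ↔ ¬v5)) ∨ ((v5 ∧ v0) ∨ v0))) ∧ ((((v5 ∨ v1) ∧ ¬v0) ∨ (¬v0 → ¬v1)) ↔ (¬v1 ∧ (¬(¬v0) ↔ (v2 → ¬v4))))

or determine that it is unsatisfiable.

v0=T; v1=F; v2=F; v4=T; v5=T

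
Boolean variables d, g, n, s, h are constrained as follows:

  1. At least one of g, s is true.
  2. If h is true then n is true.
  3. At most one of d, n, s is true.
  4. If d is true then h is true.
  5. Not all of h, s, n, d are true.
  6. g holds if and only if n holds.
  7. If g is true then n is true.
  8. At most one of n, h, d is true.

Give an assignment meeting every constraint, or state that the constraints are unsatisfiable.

d: False, g: True, n: True, s: False, h: False

  (1) {g, s}: 1 true — at least one ✓
  (2) h=F ⇒ n: vacuous ✓
  (3) {d, n, s}: 1 true — at most one ✓
  (4) d=F ⇒ h: vacuous ✓
  (5) {h, s, n, d}: 1/4 true — not all ✓
  (6) g=T, n=T — same ✓
  (7) g=T ⇒ n: T ✓
  (8) {n, h, d}: 1 true — at most one ✓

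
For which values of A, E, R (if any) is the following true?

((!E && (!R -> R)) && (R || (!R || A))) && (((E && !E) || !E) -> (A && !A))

Case R = True: the formula simplifies to !E && (((E && !E) || !E) -> (A && !A)).
  E = True: the conjunct !E is False.
  E = False: simplifies to A && !A.
    A = True: the conjunct !A is False.
    A = False: the conjunct A is False.
Case R = False: the conjunct !R -> R becomes !False -> False = False.
Both cases fail — unsatisfiable.

The formula is unsatisfiable.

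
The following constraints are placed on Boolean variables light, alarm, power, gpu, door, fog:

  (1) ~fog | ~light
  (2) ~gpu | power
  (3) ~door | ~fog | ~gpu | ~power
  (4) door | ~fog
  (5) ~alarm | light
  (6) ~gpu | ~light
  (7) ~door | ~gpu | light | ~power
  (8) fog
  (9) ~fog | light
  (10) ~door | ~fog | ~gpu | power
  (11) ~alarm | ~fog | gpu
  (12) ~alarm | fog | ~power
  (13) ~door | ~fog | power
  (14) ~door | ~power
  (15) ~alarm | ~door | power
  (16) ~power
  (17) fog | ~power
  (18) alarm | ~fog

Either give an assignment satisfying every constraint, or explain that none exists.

Case fog = True:
  (~fog | ~light) forces light = False.
  Clause (~fog | light) is falsified — contradiction.
Case fog = False:
  Clause (fog) is falsified — contradiction.
Both cases fail, so the formula is unsatisfiable.

Unsatisfiable — no assignment works.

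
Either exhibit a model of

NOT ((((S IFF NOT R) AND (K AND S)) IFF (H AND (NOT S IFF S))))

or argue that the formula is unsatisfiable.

S = True; H = True; R = False; K = True

  NOT ((((S IFF NOT R) AND (K AND S)) IFF (H AND (NOT S IFF S)))) = True
    ((S IFF NOT R) AND (K AND S)) IFF (H AND (NOT S IFF S)) = False
      (S IFF NOT R) AND (K AND S) = True
        S IFF NOT R = True
          NOT R = True
        K AND S = True
      H AND (NOT S IFF S) = False
        NOT S IFF S = False
          NOT S = False
The formula evaluates to True.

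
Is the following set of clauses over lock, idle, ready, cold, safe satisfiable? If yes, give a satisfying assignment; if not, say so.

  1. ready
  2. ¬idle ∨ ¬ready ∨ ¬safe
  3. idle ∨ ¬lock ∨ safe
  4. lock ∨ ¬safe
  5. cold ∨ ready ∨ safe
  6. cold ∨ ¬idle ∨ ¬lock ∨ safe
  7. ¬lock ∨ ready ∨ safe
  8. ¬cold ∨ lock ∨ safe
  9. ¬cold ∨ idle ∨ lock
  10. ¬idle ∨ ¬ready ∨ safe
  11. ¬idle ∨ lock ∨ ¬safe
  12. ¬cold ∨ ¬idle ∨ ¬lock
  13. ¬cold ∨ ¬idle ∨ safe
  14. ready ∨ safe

lock: True, idle: False, ready: True, cold: False, safe: True

Unit clause (ready) forces ready = True.
Set lock = True.
Try idle = True:
  (¬idle ∨ ¬ready ∨ ¬safe) forces safe = False.
  clause (¬idle ∨ ¬ready ∨ safe) is falsified — backtrack.
So idle = False.
  then (idle ∨ ¬lock ∨ safe) forces safe = True.
Set cold = False.
All clauses satisfied.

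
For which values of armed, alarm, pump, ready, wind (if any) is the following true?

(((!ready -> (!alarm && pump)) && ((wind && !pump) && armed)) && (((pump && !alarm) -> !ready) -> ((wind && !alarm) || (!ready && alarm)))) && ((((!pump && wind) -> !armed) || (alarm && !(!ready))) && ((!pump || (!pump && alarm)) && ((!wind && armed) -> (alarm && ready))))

Unsatisfiable

Case pump = True: the conjunct !pump is False.
Case pump = False: the formula simplifies to ((ready && (wind && armed)) && ((wind && !alarm) || (!ready && alarm))) && (((wind -> !armed) || (alarm && !(!ready))) && ((!wind && armed) -> (alarm && ready))).
  wind = True: simplifies to ((ready && armed) && (!alarm || (!ready && alarm))) && (!armed || (alarm && !(!ready))).
    ready = True: simplifies to (armed && !alarm) && (!armed || alarm).
      armed = True: simplifies to !alarm && alarm.
        alarm = True: the conjunct !alarm is False.
        alarm = False: the conjunct alarm is False.
      armed = False: the conjunct armed is False.
    ready = False: the conjunct ready is False.
  wind = False: the conjunct wind is False.
Both cases fail — unsatisfiable.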